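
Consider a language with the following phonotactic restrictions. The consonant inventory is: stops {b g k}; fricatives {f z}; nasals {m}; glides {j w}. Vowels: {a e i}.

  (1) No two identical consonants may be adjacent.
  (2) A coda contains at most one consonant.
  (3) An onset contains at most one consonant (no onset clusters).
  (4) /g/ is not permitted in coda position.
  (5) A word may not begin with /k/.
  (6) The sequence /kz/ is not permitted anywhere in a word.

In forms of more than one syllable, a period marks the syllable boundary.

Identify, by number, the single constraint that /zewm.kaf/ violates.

2

/zewm.kaf/: syllable 1 coda /wm/ has 2 consonants (> 1).
This is a violation of constraint 2: "A coda contains at most one consonant."
The remaining constraints (1, 3, 4, 5, 6) are satisfied.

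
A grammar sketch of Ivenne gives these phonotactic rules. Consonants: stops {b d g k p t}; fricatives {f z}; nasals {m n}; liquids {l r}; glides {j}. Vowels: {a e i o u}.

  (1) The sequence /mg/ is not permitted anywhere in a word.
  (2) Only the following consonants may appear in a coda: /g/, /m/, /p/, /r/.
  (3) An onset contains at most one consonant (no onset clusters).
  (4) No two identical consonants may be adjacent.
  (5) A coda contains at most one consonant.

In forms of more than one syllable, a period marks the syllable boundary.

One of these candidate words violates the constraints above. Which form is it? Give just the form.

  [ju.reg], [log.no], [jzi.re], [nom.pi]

[ju.reg] — σ1 onset /j/, coda /∅/ ok; σ2 onset /r/, coda /g/ ok → licit
[log.no] — σ1 onset /l/, coda /g/ ok; σ2 onset /n/, coda /∅/ ok → licit
[jzi.re] — violates constraint 3: syllable 1 onset /jz/ has 2 consonants (> 1) → illicit
[nom.pi] — σ1 onset /n/, coda /m/ ok; σ2 onset /p/, coda /∅/ ok → licit

[jzi.re]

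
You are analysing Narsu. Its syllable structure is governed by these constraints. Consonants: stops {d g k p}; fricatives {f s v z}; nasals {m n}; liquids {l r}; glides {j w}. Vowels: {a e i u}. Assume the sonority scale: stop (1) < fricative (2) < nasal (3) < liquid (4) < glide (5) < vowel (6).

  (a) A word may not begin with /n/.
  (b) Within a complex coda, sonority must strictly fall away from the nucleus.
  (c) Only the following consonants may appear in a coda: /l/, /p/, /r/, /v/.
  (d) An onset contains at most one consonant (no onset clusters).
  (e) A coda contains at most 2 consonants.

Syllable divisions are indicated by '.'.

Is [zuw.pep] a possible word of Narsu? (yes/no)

no

[zuw.pep] — violates constraint (c): syllable 1 coda contains /w/, which is not a licensed coda consonant → illicit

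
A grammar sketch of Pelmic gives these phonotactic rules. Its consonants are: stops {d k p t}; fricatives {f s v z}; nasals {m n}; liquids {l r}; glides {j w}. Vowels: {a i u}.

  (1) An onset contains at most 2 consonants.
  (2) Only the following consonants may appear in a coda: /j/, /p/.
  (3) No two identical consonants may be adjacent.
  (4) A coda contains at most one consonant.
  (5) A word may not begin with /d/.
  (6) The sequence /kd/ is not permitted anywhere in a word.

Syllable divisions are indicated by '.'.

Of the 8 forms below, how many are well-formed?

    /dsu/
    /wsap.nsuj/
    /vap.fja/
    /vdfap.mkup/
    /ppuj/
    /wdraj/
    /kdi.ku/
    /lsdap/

2

/dsu/ — violates constraint 5: word begins with /d/ → ill-formed
/wsap.nsuj/ — σ1 onset /ws/ (2C), coda /p/ ok; σ2 onset /ns/ (2C), coda /j/ ok → well-formed
/vap.fja/ — σ1 onset /v/, coda /p/ ok; σ2 onset /fj/ (2C), coda /∅/ ok → well-formed
/vdfap.mkup/ — violates constraint 1: syllable 1 onset /vdf/ has 3 consonants (> 2) → ill-formed
/ppuj/ — violates constraint 3: adjacent identical consonants /pp/ → ill-formed
/wdraj/ — violates constraint 1: syllable 1 onset /wdr/ has 3 consonants (> 2) → ill-formed
/kdi.ku/ — violates constraint 6: contains banned sequence /kd/ → ill-formed
/lsdap/ — violates constraint 1: syllable 1 onset /lsd/ has 3 consonants (> 2) → ill-formed
Well-formed: /wsap.nsuj/, /vap.fja/ → 2.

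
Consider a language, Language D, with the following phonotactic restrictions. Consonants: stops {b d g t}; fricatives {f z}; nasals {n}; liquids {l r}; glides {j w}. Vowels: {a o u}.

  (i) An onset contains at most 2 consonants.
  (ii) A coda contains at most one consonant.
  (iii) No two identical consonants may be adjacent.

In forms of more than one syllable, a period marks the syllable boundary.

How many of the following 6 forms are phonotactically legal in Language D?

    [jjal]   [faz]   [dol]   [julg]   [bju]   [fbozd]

3

[jjal] — violates constraint (iii): adjacent identical consonants /jj/ → phonotactically illegal
[faz] — σ1 onset /f/, coda /z/ ok → phonotactically legal
[dol] — σ1 onset /d/, coda /l/ ok → phonotactically legal
[julg] — violates constraint (ii): syllable 1 coda /lg/ has 2 consonants (> 1) → phonotactically illegal
[bju] — σ1 onset /bj/ (2C), coda /∅/ ok → phonotactically legal
[fbozd] — violates constraint (ii): syllable 1 coda /zd/ has 2 consonants (> 1) → phonotactically illegal
Phonotactically legal: [faz], [dol], [bju] → 3.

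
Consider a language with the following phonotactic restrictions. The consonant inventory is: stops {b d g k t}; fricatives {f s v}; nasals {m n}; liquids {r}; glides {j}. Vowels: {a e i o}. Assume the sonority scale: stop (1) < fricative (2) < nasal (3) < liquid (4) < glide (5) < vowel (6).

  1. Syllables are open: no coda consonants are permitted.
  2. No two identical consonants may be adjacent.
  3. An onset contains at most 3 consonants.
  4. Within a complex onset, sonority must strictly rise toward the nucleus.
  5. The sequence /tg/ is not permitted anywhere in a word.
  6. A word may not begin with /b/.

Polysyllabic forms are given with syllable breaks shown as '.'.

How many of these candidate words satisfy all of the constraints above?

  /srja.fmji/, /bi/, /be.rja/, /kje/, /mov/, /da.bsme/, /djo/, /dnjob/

/srja.fmji/ — σ1 onset /srj/ (2→4→5 rises), coda /∅/ ok; σ2 onset /fmj/ (2→3→5 rises), coda /∅/ ok → phonotactically legal
/bi/ — violates constraint 6: word begins with /b/ → phonotactically illegal
/be.rja/ — violates constraint 6: word begins with /b/ → phonotactically illegal
/kje/ — σ1 onset /kj/ (1→5 rises), coda /∅/ ok → phonotactically legal
/mov/ — violates constraint 1: syllable 1 coda /v/ has 1 consonant (> 0) → phonotactically illegal
/da.bsme/ — σ1 onset /d/, coda /∅/ ok; σ2 onset /bsm/ (1→2→3 rises), coda /∅/ ok → phonotactically legal
/djo/ — σ1 onset /dj/ (1→5 rises), coda /∅/ ok → phonotactically legal
/dnjob/ — violates constraint 1: syllable 1 coda /b/ has 1 consonant (> 0) → phonotactically illegal
Phonotactically legal: /srja.fmji/, /kje/, /da.bsme/, /djo/ → 4.

4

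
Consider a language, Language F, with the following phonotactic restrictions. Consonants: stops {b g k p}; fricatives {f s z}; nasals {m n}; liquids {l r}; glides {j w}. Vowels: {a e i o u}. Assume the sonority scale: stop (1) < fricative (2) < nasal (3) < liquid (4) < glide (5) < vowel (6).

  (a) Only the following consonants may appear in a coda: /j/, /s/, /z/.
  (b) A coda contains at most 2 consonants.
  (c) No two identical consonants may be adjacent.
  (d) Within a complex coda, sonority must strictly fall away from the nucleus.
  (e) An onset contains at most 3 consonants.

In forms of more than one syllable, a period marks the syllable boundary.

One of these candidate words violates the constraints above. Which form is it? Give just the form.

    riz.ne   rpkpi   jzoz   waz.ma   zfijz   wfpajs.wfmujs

riz.ne — σ1 onset /r/, coda /z/ ok; σ2 onset /n/, coda /∅/ ok → permitted
rpkpi — violates constraint (e): syllable 1 onset /rpkp/ has 4 consonants (> 3) → not permitted
jzoz — σ1 onset /jz/ (2C), coda /z/ ok → permitted
waz.ma — σ1 onset /w/, coda /z/ ok; σ2 onset /m/, coda /∅/ ok → permitted
zfijz — σ1 onset /zf/ (2C), coda /jz/ (5→2 falls) ok → permitted
wfpajs.wfmujs — σ1 onset /wfp/ (3C), coda /js/ (5→2 falls) ok; σ2 onset /wfm/ (3C), coda /js/ (5→2 falls) ok → permitted

rpkpi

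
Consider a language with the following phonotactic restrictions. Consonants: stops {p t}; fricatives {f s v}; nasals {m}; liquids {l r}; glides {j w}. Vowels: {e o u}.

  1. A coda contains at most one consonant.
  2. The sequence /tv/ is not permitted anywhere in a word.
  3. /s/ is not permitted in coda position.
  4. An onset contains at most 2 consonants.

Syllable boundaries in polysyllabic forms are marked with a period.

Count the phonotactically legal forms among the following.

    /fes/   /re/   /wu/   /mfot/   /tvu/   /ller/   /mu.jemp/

4

/fes/ — violates constraint 3: syllable 1 coda contains /s/ → phonotactically illegal
/re/ — σ1 onset /r/, coda /∅/ ok → phonotactically legal
/wu/ — σ1 onset /w/, coda /∅/ ok → phonotactically legal
/mfot/ — σ1 onset /mf/ (2C), coda /t/ ok → phonotactically legal
/tvu/ — violates constraint 2: contains banned sequence /tv/ → phonotactically illegal
/ller/ — σ1 onset /ll/ (2C), coda /r/ ok → phonotactically legal
/mu.jemp/ — violates constraint 1: syllable 2 coda /mp/ has 2 consonants (> 1) → phonotactically illegal
Phonotactically legal: /re/, /wu/, /mfot/, /ller/ → 4.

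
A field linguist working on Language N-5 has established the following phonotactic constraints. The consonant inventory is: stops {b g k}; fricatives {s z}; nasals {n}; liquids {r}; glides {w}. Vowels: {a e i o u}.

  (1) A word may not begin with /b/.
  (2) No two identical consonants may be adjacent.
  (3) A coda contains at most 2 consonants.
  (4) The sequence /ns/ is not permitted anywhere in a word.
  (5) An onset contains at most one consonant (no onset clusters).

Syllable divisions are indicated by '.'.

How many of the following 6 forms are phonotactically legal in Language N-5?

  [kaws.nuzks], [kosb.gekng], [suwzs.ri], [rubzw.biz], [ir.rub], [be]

[kaws.nuzks] — violates constraint 3: syllable 2 coda /zks/ has 3 consonants (> 2) → phonotactically illegal
[kosb.gekng] — violates constraint 3: syllable 2 coda /kng/ has 3 consonants (> 2) → phonotactically illegal
[suwzs.ri] — violates constraint 3: syllable 1 coda /wzs/ has 3 consonants (> 2) → phonotactically illegal
[rubzw.biz] — violates constraint 3: syllable 1 coda /bzw/ has 3 consonants (> 2) → phonotactically illegal
[ir.rub] — violates constraint 2: adjacent identical consonants /rr/ → phonotactically illegal
[be] — violates constraint 1: word begins with /b/ → phonotactically illegal
No form is phonotactically legal → 0.

0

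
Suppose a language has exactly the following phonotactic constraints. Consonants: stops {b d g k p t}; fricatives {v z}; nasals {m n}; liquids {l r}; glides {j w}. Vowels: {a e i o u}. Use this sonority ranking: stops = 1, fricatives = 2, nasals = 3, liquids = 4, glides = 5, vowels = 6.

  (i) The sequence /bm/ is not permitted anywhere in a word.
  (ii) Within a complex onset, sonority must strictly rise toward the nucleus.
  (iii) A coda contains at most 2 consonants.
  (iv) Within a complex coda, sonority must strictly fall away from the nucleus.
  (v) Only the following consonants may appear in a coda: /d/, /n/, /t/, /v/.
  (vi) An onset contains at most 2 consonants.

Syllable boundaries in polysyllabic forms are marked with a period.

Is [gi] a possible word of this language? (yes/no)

[gi] — σ1 onset /g/, coda /∅/ ok → phonotactically legal

yes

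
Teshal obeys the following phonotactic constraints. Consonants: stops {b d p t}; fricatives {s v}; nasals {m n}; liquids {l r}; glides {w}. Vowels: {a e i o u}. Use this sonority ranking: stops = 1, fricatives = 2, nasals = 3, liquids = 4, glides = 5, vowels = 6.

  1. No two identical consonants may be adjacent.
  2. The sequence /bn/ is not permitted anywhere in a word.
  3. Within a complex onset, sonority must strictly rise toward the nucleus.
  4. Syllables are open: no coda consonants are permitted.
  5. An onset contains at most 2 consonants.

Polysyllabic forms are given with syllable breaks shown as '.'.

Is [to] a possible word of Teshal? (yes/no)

[to] — σ1 onset /t/, coda /∅/ ok → permitted

yes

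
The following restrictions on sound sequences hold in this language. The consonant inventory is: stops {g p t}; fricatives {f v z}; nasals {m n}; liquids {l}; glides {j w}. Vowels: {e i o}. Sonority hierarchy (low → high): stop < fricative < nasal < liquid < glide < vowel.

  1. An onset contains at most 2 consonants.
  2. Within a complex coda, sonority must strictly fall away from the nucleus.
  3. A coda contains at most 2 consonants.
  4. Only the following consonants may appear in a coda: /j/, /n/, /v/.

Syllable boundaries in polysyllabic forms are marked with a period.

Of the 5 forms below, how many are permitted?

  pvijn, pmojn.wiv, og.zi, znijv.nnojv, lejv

pvijn — σ1 onset /pv/ (2C), coda /jn/ (5→3 falls) ok → permitted
pmojn.wiv — σ1 onset /pm/ (2C), coda /jn/ (5→3 falls) ok; σ2 onset /w/, coda /v/ ok → permitted
og.zi — violates constraint 4: syllable 1 coda contains /g/, which is not a licensed coda consonant → not permitted
znijv.nnojv — σ1 onset /zn/ (2C), coda /jv/ (5→2 falls) ok; σ2 onset /nn/ (2C), coda /jv/ (5→2 falls) ok → permitted
lejv — σ1 onset /l/, coda /jv/ (5→2 falls) ok → permitted
Permitted: pvijn, pmojn.wiv, znijv.nnojv, lejv → 4.

4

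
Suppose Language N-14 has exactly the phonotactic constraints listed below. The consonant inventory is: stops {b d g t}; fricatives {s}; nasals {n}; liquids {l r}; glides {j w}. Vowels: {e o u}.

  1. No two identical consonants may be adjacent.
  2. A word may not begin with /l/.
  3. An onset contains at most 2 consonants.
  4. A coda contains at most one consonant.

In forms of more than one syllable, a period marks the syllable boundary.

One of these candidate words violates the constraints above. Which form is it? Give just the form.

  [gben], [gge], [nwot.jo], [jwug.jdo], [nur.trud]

[gge]

[gben] — σ1 onset /gb/ (2C), coda /n/ ok → licit
[gge] — violates constraint 1: adjacent identical consonants /gg/ → illicit
[nwot.jo] — σ1 onset /nw/ (2C), coda /t/ ok; σ2 onset /j/, coda /∅/ ok → licit
[jwug.jdo] — σ1 onset /jw/ (2C), coda /g/ ok; σ2 onset /jd/ (2C), coda /∅/ ok → licit
[nur.trud] — σ1 onset /n/, coda /r/ ok; σ2 onset /tr/ (2C), coda /d/ ok → licit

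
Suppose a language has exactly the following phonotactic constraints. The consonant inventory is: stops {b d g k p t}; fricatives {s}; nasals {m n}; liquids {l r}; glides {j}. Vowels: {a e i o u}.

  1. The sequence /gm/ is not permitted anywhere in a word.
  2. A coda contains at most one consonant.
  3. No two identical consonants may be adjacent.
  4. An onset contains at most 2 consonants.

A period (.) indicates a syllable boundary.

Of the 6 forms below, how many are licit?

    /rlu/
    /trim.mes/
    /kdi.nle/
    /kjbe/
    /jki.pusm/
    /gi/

/rlu/ — σ1 onset /rl/ (2C), coda /∅/ ok → licit
/trim.mes/ — violates constraint 3: adjacent identical consonants /mm/ → illicit
/kdi.nle/ — σ1 onset /kd/ (2C), coda /∅/ ok; σ2 onset /nl/ (2C), coda /∅/ ok → licit
/kjbe/ — violates constraint 4: syllable 1 onset /kjb/ has 3 consonants (> 2) → illicit
/jki.pusm/ — violates constraint 2: syllable 2 coda /sm/ has 2 consonants (> 1) → illicit
/gi/ — σ1 onset /g/, coda /∅/ ok → licit
Licit: /rlu/, /kdi.nle/, /gi/ → 3.

3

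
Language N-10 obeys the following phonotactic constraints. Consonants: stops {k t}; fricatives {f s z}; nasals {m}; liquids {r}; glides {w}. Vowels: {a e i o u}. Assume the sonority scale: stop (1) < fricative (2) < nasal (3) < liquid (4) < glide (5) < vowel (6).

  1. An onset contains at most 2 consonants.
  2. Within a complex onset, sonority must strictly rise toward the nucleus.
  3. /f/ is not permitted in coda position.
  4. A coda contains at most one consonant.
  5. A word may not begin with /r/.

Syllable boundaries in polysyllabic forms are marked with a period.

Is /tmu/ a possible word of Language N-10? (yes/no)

yes

/tmu/ — σ1 onset /tm/ (1→3 rises), coda /∅/ ok → licit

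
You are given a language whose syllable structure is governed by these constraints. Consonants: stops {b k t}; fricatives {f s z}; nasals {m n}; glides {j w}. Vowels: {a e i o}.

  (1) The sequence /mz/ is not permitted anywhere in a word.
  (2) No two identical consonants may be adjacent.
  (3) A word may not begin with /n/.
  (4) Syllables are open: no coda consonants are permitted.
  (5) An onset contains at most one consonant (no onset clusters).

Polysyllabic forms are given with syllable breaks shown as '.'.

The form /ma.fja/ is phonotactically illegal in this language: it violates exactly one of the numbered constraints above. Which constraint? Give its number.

5

/ma.fja/: syllable 2 onset /fj/ has 2 consonants (> 1).
This is a violation of constraint 5: "An onset contains at most one consonant (no onset clusters)."
The remaining constraints (1, 2, 3, 4) are satisfied.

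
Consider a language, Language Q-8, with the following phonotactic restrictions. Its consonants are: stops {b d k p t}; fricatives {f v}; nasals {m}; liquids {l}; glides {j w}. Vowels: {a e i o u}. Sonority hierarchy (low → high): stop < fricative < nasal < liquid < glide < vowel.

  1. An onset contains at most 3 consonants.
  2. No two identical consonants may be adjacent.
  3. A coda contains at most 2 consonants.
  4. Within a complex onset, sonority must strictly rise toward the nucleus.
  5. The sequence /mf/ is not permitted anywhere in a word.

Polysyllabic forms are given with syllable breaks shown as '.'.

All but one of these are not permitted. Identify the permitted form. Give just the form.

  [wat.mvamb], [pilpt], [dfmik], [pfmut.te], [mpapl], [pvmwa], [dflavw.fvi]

[dfmik]

[wat.mvamb] — violates constraint 4: syllable 2 onset /mv/: /m/ (nasal, 3) → /v/ (fricative, 2) does not rise → not permitted
[pilpt] — violates constraint 3: syllable 1 coda /lpt/ has 3 consonants (> 2) → not permitted
[dfmik] — σ1 onset /dfm/ (1→2→3 rises), coda /k/ ok → permitted
[pfmut.te] — violates constraint 2: adjacent identical consonants /tt/ → not permitted
[mpapl] — violates constraint 4: syllable 1 onset /mp/: /m/ (nasal, 3) → /p/ (stop, 1) does not rise → not permitted
[pvmwa] — violates constraint 1: syllable 1 onset /pvmw/ has 4 consonants (> 3) → not permitted
[dflavw.fvi] — violates constraint 4: syllable 2 onset /fv/: /f/ (fricative, 2) → /v/ (fricative, 2) does not rise → not permitted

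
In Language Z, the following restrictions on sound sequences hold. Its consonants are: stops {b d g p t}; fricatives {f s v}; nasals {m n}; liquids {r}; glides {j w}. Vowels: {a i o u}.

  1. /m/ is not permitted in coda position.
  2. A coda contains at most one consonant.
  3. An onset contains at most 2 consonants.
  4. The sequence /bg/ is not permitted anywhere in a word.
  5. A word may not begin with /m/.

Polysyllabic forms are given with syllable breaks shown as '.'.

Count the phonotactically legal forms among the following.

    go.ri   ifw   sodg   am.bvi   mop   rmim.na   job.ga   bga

go.ri — σ1 onset /g/, coda /∅/ ok; σ2 onset /r/, coda /∅/ ok → phonotactically legal
ifw — violates constraint 2: syllable 1 coda /fw/ has 2 consonants (> 1) → phonotactically illegal
sodg — violates constraint 2: syllable 1 coda /dg/ has 2 consonants (> 1) → phonotactically illegal
am.bvi — violates constraint 1: syllable 1 coda contains /m/ → phonotactically illegal
mop — violates constraint 5: word begins with /m/ → phonotactically illegal
rmim.na — violates constraint 1: syllable 1 coda contains /m/ → phonotactically illegal
job.ga — violates constraint 4: contains banned sequence /bg/ → phonotactically illegal
bga — violates constraint 4: contains banned sequence /bg/ → phonotactically illegal
Phonotactically legal: go.ri → 1.

1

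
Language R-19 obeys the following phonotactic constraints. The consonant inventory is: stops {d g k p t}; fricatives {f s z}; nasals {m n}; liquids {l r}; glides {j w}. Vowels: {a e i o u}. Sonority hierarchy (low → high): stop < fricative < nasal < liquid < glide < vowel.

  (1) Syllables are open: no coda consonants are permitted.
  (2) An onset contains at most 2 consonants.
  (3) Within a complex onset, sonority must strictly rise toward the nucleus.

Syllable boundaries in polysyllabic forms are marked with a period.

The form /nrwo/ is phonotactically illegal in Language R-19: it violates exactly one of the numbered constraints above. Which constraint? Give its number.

2

/nrwo/: syllable 1 onset /nrw/ has 3 consonants (> 2).
This is a violation of constraint 2: "An onset contains at most 2 consonants."
The remaining constraints (1, 3) are satisfied.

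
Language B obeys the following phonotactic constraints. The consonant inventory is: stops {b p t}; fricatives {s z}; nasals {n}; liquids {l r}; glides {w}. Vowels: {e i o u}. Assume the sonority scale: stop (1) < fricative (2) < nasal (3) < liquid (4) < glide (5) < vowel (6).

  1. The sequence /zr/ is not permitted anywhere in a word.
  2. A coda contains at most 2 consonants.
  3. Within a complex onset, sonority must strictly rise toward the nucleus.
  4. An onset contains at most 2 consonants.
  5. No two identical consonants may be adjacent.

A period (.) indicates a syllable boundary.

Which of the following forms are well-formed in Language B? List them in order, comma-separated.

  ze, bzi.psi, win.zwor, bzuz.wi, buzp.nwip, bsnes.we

ze, bzi.psi, win.zwor, bzuz.wi, buzp.nwip

ze — σ1 onset /z/, coda /∅/ ok → well-formed
bzi.psi — σ1 onset /bz/ (1→2 rises), coda /∅/ ok; σ2 onset /ps/ (1→2 rises), coda /∅/ ok → well-formed
win.zwor — σ1 onset /w/, coda /n/ ok; σ2 onset /zw/ (2→5 rises), coda /r/ ok → well-formed
bzuz.wi — σ1 onset /bz/ (1→2 rises), coda /z/ ok; σ2 onset /w/, coda /∅/ ok → well-formed
buzp.nwip — σ1 onset /b/, coda /zp/ (2C) ok; σ2 onset /nw/ (3→5 rises), coda /p/ ok → well-formed
bsnes.we — violates constraint 4: syllable 1 onset /bsn/ has 3 consonants (> 2) → ill-formed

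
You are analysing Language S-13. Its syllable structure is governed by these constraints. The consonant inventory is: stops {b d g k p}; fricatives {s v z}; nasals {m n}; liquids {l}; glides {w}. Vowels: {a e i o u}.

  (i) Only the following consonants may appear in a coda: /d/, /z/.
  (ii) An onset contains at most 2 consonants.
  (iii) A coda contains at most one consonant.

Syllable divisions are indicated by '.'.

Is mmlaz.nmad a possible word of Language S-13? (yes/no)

mmlaz.nmad — violates constraint (ii): syllable 1 onset /mml/ has 3 consonants (> 2) → illicit

no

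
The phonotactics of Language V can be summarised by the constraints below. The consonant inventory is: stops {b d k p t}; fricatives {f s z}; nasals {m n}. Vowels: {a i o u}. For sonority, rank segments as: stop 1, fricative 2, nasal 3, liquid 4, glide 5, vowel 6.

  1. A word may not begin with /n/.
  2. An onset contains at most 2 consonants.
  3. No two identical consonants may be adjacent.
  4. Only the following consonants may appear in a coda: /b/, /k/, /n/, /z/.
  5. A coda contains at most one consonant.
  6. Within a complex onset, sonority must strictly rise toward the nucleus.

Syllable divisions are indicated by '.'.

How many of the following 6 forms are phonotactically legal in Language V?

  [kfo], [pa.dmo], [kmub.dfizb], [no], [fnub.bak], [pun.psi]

3

[kfo] — σ1 onset /kf/ (1→2 rises), coda /∅/ ok → phonotactically legal
[pa.dmo] — σ1 onset /p/, coda /∅/ ok; σ2 onset /dm/ (1→3 rises), coda /∅/ ok → phonotactically legal
[kmub.dfizb] — violates constraint 5: syllable 2 coda /zb/ has 2 consonants (> 1) → phonotactically illegal
[no] — violates constraint 1: word begins with /n/ → phonotactically illegal
[fnub.bak] — violates constraint 3: adjacent identical consonants /bb/ → phonotactically illegal
[pun.psi] — σ1 onset /p/, coda /n/ ok; σ2 onset /ps/ (1→2 rises), coda /∅/ ok → phonotactically legal
Phonotactically legal: [kfo], [pa.dmo], [pun.psi] → 3.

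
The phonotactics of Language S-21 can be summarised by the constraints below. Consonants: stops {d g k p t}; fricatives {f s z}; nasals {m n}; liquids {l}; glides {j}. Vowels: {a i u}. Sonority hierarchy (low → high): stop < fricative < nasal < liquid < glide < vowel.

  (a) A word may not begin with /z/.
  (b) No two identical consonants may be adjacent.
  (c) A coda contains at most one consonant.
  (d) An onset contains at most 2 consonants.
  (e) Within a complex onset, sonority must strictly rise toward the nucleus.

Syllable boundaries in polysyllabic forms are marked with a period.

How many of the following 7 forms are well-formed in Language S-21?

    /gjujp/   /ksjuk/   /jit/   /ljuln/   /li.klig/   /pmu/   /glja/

/gjujp/ — violates constraint (c): syllable 1 coda /jp/ has 2 consonants (> 1) → ill-formed
/ksjuk/ — violates constraint (d): syllable 1 onset /ksj/ has 3 consonants (> 2) → ill-formed
/jit/ — σ1 onset /j/, coda /t/ ok → well-formed
/ljuln/ — violates constraint (c): syllable 1 coda /ln/ has 2 consonants (> 1) → ill-formed
/li.klig/ — σ1 onset /l/, coda /∅/ ok; σ2 onset /kl/ (1→4 rises), coda /g/ ok → well-formed
/pmu/ — σ1 onset /pm/ (1→3 rises), coda /∅/ ok → well-formed
/glja/ — violates constraint (d): syllable 1 onset /glj/ has 3 consonants (> 2) → ill-formed
Well-formed: /jit/, /li.klig/, /pmu/ → 3.

3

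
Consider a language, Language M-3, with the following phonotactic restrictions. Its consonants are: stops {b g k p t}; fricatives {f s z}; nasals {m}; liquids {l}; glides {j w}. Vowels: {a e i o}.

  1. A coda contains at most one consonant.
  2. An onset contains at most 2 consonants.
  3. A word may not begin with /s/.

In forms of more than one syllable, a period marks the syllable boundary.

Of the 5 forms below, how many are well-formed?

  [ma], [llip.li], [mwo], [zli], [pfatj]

[ma] — σ1 onset /m/, coda /∅/ ok → well-formed
[llip.li] — σ1 onset /ll/ (2C), coda /p/ ok; σ2 onset /l/, coda /∅/ ok → well-formed
[mwo] — σ1 onset /mw/ (2C), coda /∅/ ok → well-formed
[zli] — σ1 onset /zl/ (2C), coda /∅/ ok → well-formed
[pfatj] — violates constraint 1: syllable 1 coda /tj/ has 2 consonants (> 1) → ill-formed
Well-formed: [ma], [llip.li], [mwo], [zli] → 4.

4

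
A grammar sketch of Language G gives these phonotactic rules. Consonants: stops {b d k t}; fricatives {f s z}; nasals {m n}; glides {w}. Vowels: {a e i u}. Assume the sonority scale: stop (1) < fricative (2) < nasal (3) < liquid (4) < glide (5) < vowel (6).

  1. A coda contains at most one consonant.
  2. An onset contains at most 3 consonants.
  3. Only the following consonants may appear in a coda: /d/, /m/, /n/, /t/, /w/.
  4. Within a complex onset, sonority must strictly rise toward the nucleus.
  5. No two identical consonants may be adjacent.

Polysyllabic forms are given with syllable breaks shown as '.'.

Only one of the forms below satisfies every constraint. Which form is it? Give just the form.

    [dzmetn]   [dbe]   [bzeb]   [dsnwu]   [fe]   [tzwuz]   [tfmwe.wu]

[fe]

[dzmetn] — violates constraint 1: syllable 1 coda /tn/ has 2 consonants (> 1) → phonotactically illegal
[dbe] — violates constraint 4: syllable 1 onset /db/: /d/ (stop, 1) → /b/ (stop, 1) does not rise → phonotactically illegal
[bzeb] — violates constraint 3: syllable 1 coda contains /b/, which is not a licensed coda consonant → phonotactically illegal
[dsnwu] — violates constraint 2: syllable 1 onset /dsnw/ has 4 consonants (> 3) → phonotactically illegal
[fe] — σ1 onset /f/, coda /∅/ ok → phonotactically legal
[tzwuz] — violates constraint 3: syllable 1 coda contains /z/, which is not a licensed coda consonant → phonotactically illegal
[tfmwe.wu] — violates constraint 2: syllable 1 onset /tfmw/ has 4 consonants (> 3) → phonotactically illegal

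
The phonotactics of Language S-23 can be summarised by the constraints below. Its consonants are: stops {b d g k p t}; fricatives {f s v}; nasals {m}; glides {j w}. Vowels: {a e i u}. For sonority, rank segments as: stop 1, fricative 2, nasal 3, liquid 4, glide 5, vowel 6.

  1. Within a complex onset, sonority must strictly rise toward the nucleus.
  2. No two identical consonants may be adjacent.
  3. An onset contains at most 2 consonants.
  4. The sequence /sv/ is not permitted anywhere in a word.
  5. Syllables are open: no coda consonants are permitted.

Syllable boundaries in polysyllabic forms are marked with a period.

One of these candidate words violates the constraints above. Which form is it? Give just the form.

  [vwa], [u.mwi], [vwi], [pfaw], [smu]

[pfaw]

[vwa] — σ1 onset /vw/ (2→5 rises), coda /∅/ ok → permitted
[u.mwi] — σ1 onset /∅/, coda /∅/ ok; σ2 onset /mw/ (3→5 rises), coda /∅/ ok → permitted
[vwi] — σ1 onset /vw/ (2→5 rises), coda /∅/ ok → permitted
[pfaw] — violates constraint 5: syllable 1 coda /w/ has 1 consonant (> 0) → not permitted
[smu] — σ1 onset /sm/ (2→3 rises), coda /∅/ ok → permitted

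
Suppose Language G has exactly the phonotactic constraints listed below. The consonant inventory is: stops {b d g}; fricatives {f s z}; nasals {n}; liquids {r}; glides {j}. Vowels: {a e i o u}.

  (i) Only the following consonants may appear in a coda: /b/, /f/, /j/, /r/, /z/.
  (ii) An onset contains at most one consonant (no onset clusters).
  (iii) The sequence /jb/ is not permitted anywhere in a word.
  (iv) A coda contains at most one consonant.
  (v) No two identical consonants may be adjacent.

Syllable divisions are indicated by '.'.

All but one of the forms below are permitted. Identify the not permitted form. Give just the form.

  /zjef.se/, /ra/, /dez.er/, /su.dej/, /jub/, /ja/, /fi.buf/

/zjef.se/ — violates constraint (ii): syllable 1 onset /zj/ has 2 consonants (> 1) → not permitted
/ra/ — σ1 onset /r/, coda /∅/ ok → permitted
/dez.er/ — σ1 onset /d/, coda /z/ ok; σ2 onset /∅/, coda /r/ ok → permitted
/su.dej/ — σ1 onset /s/, coda /∅/ ok; σ2 onset /d/, coda /j/ ok → permitted
/jub/ — σ1 onset /j/, coda /b/ ok → permitted
/ja/ — σ1 onset /j/, coda /∅/ ok → permitted
/fi.buf/ — σ1 onset /f/, coda /∅/ ok; σ2 onset /b/, coda /f/ ok → permitted

/zjef.se/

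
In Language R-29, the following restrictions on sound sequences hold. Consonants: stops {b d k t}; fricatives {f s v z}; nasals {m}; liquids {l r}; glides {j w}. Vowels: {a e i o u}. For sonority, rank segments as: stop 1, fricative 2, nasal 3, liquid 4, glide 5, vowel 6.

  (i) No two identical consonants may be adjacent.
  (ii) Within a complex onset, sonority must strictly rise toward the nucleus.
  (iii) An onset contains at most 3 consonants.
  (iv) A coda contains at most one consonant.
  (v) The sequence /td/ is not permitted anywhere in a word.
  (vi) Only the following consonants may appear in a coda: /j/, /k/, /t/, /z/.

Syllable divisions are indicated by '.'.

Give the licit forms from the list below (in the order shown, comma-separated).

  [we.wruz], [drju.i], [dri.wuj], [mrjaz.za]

[drju.i], [dri.wuj]

[we.wruz] — violates constraint (ii): syllable 2 onset /wr/: /w/ (glide, 5) → /r/ (liquid, 4) does not rise → illicit
[drju.i] — σ1 onset /drj/ (1→4→5 rises), coda /∅/ ok; σ2 onset /∅/, coda /∅/ ok → licit
[dri.wuj] — σ1 onset /dr/ (1→4 rises), coda /∅/ ok; σ2 onset /w/, coda /j/ ok → licit
[mrjaz.za] — violates constraint (i): adjacent identical consonants /zz/ → illicit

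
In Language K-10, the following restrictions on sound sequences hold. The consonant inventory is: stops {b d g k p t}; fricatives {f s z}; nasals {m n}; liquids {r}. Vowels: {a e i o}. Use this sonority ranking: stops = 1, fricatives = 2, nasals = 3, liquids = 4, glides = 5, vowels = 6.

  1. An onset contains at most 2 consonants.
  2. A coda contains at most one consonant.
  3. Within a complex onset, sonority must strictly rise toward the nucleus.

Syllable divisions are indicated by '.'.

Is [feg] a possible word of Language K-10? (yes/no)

yes

[feg] — σ1 onset /f/, coda /g/ ok → licit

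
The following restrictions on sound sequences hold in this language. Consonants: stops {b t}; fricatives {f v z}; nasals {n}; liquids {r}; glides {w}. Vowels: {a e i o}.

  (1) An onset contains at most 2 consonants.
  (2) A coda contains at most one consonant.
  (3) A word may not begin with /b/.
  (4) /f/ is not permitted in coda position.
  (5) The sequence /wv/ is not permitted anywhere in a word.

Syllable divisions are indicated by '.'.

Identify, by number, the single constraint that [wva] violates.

5

[wva]: contains banned sequence /wv/.
This is a violation of constraint 5: "The sequence /wv/ is not permitted anywhere in a word."
The remaining constraints (1, 2, 3, 4) are satisfied.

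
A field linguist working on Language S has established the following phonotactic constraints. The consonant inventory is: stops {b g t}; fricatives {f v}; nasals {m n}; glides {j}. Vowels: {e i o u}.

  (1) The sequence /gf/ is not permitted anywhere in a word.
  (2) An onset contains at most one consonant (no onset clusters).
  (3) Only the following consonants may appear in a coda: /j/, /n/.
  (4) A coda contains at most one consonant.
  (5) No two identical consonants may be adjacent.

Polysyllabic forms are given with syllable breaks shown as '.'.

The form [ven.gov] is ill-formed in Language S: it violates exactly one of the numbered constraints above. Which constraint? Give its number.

[ven.gov]: syllable 2 coda contains /v/, which is not a licensed coda consonant.
This is a violation of constraint 3: "Only the following consonants may appear in a coda: /j/, /n/."
The remaining constraints (1, 2, 4, 5) are satisfied.

3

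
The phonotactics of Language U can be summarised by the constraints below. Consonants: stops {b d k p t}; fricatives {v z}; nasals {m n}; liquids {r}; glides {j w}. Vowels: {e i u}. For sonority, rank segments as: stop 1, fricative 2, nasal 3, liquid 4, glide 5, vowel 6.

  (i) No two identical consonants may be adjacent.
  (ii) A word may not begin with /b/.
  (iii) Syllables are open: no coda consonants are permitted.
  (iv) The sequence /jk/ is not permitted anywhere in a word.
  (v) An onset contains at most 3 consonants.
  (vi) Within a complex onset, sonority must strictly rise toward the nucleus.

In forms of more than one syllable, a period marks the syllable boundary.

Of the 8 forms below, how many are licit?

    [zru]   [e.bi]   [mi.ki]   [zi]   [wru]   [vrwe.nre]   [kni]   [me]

7

[zru] — σ1 onset /zr/ (2→4 rises), coda /∅/ ok → licit
[e.bi] — σ1 onset /∅/, coda /∅/ ok; σ2 onset /b/, coda /∅/ ok → licit
[mi.ki] — σ1 onset /m/, coda /∅/ ok; σ2 onset /k/, coda /∅/ ok → licit
[zi] — σ1 onset /z/, coda /∅/ ok → licit
[wru] — violates constraint (vi): syllable 1 onset /wr/: /w/ (glide, 5) → /r/ (liquid, 4) does not rise → illicit
[vrwe.nre] — σ1 onset /vrw/ (2→4→5 rises), coda /∅/ ok; σ2 onset /nr/ (3→4 rises), coda /∅/ ok → licit
[kni] — σ1 onset /kn/ (1→3 rises), coda /∅/ ok → licit
[me] — σ1 onset /m/, coda /∅/ ok → licit
Licit: [zru], [e.bi], [mi.ki], [zi], [vrwe.nre], [kni], [me] → 7.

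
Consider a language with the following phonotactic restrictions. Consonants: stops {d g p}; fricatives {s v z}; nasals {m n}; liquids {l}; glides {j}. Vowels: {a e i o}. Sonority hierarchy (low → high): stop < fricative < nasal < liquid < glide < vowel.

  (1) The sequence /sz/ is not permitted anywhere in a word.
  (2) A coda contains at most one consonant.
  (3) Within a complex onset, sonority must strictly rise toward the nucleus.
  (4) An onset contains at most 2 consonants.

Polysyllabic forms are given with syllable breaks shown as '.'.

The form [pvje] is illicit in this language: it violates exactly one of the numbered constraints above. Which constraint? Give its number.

4

[pvje]: syllable 1 onset /pvj/ has 3 consonants (> 2).
This is a violation of constraint 4: "An onset contains at most 2 consonants."
The remaining constraints (1, 2, 3) are satisfied.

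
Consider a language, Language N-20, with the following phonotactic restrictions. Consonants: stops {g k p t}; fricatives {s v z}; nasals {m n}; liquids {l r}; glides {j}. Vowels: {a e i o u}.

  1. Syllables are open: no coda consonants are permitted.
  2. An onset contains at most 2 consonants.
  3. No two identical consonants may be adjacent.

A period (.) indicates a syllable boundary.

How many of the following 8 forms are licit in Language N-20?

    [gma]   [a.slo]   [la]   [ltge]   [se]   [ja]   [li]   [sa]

[gma] — σ1 onset /gm/ (2C), coda /∅/ ok → licit
[a.slo] — σ1 onset /∅/, coda /∅/ ok; σ2 onset /sl/ (2C), coda /∅/ ok → licit
[la] — σ1 onset /l/, coda /∅/ ok → licit
[ltge] — violates constraint 2: syllable 1 onset /ltg/ has 3 consonants (> 2) → illicit
[se] — σ1 onset /s/, coda /∅/ ok → licit
[ja] — σ1 onset /j/, coda /∅/ ok → licit
[li] — σ1 onset /l/, coda /∅/ ok → licit
[sa] — σ1 onset /s/, coda /∅/ ok → licit
Licit: [gma], [a.slo], [la], [se], [ja], [li], [sa] → 7.

7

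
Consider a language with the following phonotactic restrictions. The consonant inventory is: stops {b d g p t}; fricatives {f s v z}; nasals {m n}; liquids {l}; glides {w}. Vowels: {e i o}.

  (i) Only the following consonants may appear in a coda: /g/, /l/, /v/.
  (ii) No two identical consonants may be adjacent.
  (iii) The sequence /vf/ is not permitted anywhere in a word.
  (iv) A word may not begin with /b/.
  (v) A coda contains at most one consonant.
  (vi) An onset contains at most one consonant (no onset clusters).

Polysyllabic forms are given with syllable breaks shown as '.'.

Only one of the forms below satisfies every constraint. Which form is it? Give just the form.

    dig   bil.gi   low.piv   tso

dig

dig — σ1 onset /d/, coda /g/ ok → well-formed
bil.gi — violates constraint (iv): word begins with /b/ → ill-formed
low.piv — violates constraint (i): syllable 1 coda contains /w/, which is not a licensed coda consonant → ill-formed
tso — violates constraint (vi): syllable 1 onset /ts/ has 2 consonants (> 1) → ill-formed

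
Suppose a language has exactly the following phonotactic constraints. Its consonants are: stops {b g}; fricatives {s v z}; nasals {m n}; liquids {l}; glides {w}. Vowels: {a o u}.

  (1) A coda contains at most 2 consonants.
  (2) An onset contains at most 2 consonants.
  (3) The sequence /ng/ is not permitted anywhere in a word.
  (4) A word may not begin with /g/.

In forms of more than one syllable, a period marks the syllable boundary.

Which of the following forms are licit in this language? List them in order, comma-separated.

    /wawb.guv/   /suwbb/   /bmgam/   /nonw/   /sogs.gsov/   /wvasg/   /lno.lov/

/wawb.guv/ — σ1 onset /w/, coda /wb/ (2C) ok; σ2 onset /g/, coda /v/ ok → licit
/suwbb/ — violates constraint 1: syllable 1 coda /wbb/ has 3 consonants (> 2) → illicit
/bmgam/ — violates constraint 2: syllable 1 onset /bmg/ has 3 consonants (> 2) → illicit
/nonw/ — σ1 onset /n/, coda /nw/ (2C) ok → licit
/sogs.gsov/ — σ1 onset /s/, coda /gs/ (2C) ok; σ2 onset /gs/ (2C), coda /v/ ok → licit
/wvasg/ — σ1 onset /wv/ (2C), coda /sg/ (2C) ok → licit
/lno.lov/ — σ1 onset /ln/ (2C), coda /∅/ ok; σ2 onset /l/, coda /v/ ok → licit

/wawb.guv/, /nonw/, /sogs.gsov/, /wvasg/, /lno.lov/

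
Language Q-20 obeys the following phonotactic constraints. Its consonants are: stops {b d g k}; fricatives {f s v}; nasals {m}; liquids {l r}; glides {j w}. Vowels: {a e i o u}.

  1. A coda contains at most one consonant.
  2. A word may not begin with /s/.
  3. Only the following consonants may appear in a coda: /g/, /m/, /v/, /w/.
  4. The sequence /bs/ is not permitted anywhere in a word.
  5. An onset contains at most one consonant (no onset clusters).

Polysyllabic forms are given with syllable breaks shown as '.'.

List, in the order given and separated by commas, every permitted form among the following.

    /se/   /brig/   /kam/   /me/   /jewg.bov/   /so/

/kam/, /me/

/se/ — violates constraint 2: word begins with /s/ → not permitted
/brig/ — violates constraint 5: syllable 1 onset /br/ has 2 consonants (> 1) → not permitted
/kam/ — σ1 onset /k/, coda /m/ ok → permitted
/me/ — σ1 onset /m/, coda /∅/ ok → permitted
/jewg.bov/ — violates constraint 1: syllable 1 coda /wg/ has 2 consonants (> 1) → not permitted
/so/ — violates constraint 2: word begins with /s/ → not permitted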